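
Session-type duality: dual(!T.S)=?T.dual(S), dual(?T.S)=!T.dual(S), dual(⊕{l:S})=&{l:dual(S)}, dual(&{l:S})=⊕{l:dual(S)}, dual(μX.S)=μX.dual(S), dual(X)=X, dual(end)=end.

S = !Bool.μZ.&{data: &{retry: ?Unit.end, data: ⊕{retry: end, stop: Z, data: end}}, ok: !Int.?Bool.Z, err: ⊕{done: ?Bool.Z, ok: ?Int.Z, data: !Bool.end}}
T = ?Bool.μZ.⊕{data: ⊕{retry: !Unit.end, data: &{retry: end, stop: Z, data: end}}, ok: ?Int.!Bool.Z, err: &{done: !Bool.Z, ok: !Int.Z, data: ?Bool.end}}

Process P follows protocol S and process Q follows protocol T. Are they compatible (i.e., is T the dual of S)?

!Bool | ?Bool  ✓
  μZ | μZ  ✓ (binder kept)
    &{data,ok,err} | ⊕{data,ok,err}  ✓ labels match
      [data]
        &{retry,data} | ⊕{retry,data}  ✓ labels match
          [retry]
            ?Unit | !Unit  ✓
              end | end  ✓
          [data]
            ⊕{retry,stop,data} | &{retry,stop,data}  ✓ labels match
              [retry]
                end | end  ✓
              [stop]
                Z | Z  ✓
              [data]
                end | end  ✓
      [ok]
        !Int | ?Int  ✓
          ?Bool | !Bool  ✓
            Z | Z  ✓
      [err]
        ⊕{done,ok,data} | &{done,ok,data}  ✓ labels match
          [done]
            ?Bool | !Bool  ✓
              Z | Z  ✓
          [ok]
            ?Int | !Int  ✓
              Z | Z  ✓
          [data]
            !Bool | ?Bool  ✓
              end | end  ✓

YES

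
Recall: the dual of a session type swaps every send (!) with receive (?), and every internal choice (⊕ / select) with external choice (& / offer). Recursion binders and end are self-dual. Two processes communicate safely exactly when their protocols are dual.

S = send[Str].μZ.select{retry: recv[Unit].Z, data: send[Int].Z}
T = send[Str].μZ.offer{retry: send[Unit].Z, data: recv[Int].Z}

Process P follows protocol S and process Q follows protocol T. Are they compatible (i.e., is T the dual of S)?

NO

send[Str] ‖ send[Str]  ✗ same direction on both sides — not dual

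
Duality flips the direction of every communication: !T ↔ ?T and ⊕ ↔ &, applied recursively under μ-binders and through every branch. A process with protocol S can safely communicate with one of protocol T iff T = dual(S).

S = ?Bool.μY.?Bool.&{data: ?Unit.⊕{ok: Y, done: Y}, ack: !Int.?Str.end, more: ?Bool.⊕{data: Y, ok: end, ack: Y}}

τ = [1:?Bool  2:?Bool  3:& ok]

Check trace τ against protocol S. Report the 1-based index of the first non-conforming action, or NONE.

@1 ?Bool  ok  residual = μY.…
@2 ?Bool  ok  residual = &{data: ?Unit.⊕{ok: μY.…, done: μY.…}, ack: !Int.?Str.end, more: ?Bool.⊕{data: μY.…, ok: end, ack: μY.…}}
@3 got & ok, protocol expects & data or & ack or & more  ✗

3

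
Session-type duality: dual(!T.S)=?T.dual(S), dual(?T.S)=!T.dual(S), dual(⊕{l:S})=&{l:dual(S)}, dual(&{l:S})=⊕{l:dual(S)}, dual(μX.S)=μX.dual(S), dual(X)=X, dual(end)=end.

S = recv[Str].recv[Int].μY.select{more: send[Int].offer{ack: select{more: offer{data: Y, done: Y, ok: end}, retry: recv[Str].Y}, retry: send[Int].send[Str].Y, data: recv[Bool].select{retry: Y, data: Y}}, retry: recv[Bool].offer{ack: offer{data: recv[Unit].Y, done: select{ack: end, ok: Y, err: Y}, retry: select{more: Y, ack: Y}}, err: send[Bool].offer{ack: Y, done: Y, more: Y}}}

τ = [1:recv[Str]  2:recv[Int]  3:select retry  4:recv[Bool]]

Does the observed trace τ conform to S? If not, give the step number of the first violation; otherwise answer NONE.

NONE

step 1: recv[Str]  ok  residual = recv[Int].μY.…
step 2: recv[Int]  ok  residual = μY.…
step 3: select retry  ok  residual = recv[Bool].offer{ack: offer{data: recv[Unit].μY.…, done: select{ack: end, ok: μY.…, err: μY.…}, retry: select{more: μY.…, ack: μY.…}}, err: send[Bool].offer{ack: μY.…, done: μY.…, more: μY.…}}
step 4: recv[Bool]  ok  residual = offer{ack: offer{data: recv[Unit].μY.…, done: select{ack: end, ok: μY.…, err: μY.…}, retry: select{more: μY.…, ack: μY.…}}, err: send[Bool].offer{ack: μY.…, done: μY.…, more: μY.…}}
trace exhausted — no violation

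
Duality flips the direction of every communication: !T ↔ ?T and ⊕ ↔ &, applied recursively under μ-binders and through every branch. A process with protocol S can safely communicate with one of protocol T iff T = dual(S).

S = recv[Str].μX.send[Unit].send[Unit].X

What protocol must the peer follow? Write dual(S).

recv[Str] = send[Str]
  μX = μX  (μ self-dual)
    send[Unit] = recv[Unit]
      send[Unit] = recv[Unit]
        X ↦ X

send[Str].μX.recv[Unit].recv[Unit].X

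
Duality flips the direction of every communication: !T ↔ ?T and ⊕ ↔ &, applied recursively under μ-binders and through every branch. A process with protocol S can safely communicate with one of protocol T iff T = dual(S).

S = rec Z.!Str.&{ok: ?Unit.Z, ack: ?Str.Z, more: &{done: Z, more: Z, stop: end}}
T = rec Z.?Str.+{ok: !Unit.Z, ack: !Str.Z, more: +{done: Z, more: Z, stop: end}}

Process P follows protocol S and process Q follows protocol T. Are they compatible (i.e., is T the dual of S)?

rec Z vs rec Z  ✓ (binder kept)
  !Str vs ?Str  ✓
    &{ok,ack,more} vs +{ok,ack,more}  ✓ labels match
      case ok:
        ?Unit vs !Unit  ✓
          Z vs Z  ✓
      case ack:
        ?Str vs !Str  ✓
          Z vs Z  ✓
      case more:
        &{done,more,stop} vs +{done,more,stop}  ✓ labels match
          case done:
            Z vs Z  ✓
          case more:
            Z vs Z  ✓
          case stop:
            end vs end  ✓

YES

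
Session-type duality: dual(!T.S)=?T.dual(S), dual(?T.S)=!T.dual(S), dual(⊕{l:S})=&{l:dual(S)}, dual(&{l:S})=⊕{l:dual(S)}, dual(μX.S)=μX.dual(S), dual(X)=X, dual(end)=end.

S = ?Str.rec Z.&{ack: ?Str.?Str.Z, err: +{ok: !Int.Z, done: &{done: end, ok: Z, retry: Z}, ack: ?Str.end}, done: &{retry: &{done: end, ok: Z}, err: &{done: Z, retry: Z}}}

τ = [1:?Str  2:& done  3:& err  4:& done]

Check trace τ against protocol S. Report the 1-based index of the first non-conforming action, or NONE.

NONE

step 1: ?Str  ok  state: rec Z.…
step 2: & done  ok  state: &{retry: &{done: end, ok: rec Z.…}, err: &{done: rec Z.…, retry: rec Z.…}}
step 3: & err  ok  state: &{done: rec Z.…, retry: rec Z.…}
step 4: & done  ok  state: rec Z.…
trace exhausted — no violation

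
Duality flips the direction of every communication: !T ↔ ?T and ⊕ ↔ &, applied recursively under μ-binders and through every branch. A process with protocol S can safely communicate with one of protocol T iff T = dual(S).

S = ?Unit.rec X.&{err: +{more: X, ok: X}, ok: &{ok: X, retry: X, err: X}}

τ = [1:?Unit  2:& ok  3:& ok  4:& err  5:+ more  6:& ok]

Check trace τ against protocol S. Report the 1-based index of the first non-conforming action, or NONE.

step 1: ?Unit  ✓  residual = rec X.…
step 2: & ok  ✓  residual = &{ok: rec X.…, retry: rec X.…, err: rec X.…}
step 3: & ok  ✓  residual = rec X.…
step 4: & err  ✓  residual = +{more: rec X.…, ok: rec X.…}
step 5: + more  ✓  residual = rec X.…
step 6: & ok  ✓  residual = &{ok: rec X.…, retry: rec X.…, err: rec X.…}
all 6 steps conform

NONE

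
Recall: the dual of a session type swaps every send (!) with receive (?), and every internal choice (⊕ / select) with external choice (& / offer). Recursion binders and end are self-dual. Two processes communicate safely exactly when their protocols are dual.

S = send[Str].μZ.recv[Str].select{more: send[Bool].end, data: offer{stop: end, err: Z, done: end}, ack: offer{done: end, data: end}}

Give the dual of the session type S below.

recv[Str].μZ.send[Str].offer{more: recv[Bool].end, data: select{stop: end, err: Z, done: end}, ack: select{done: end, data: end}}

send[Str] → recv[Str]
  μZ → μZ  (μ self-dual)
    recv[Str] → send[Str]
      select{more,data,ack} → offer{more,data,ack}  (⊕→&)
        • more:
          send[Bool] → recv[Bool]
            dual(end) = end
        • data:
          offer{stop,err,done} → select{stop,err,done}  (external→internal)
            • stop:
              dual(end) = end
            • err:
              dual(Z) = Z
            • done:
              dual(end) = end
        • ack:
          offer{done,data} → select{done,data}  (external→internal)
            • done:
              dual(end) = end
            • data:
              dual(end) = end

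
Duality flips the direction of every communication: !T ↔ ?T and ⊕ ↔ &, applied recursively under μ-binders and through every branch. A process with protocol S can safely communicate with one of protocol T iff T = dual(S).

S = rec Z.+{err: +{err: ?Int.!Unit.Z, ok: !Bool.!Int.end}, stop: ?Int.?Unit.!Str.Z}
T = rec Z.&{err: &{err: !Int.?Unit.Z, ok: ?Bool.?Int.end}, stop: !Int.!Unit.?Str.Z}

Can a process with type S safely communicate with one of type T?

YES

rec Z ‖ rec Z  match (rec unchanged)
  +{err,stop} ‖ &{err,stop}  match labels match
    case err:
      +{err,ok} ‖ &{err,ok}  match labels match
        case err:
          ?Int ‖ !Int  match
            !Unit ‖ ?Unit  match
              Z ‖ Z  match
        case ok:
          !Bool ‖ ?Bool  match
            !Int ‖ ?Int  match
              end ‖ end  match
    case stop:
      ?Int ‖ !Int  match
        ?Unit ‖ !Unit  match
          !Str ‖ ?Str  match
            Z ‖ Z  match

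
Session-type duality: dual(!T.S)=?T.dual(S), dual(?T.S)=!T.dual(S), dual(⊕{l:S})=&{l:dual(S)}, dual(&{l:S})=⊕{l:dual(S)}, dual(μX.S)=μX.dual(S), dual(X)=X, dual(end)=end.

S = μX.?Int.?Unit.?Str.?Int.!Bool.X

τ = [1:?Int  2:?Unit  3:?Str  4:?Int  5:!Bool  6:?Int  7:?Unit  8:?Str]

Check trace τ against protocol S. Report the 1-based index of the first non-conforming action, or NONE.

NONE

@1 ?Int  ✓  now at ?Unit.?Str.?Int.!Bool.μX.…
@2 ?Unit  ✓  now at ?Str.?Int.!Bool.μX.…
@3 ?Str  ✓  now at ?Int.!Bool.μX.…
@4 ?Int  ✓  now at !Bool.μX.…
@5 !Bool  ✓  now at μX.…
@6 ?Int  ✓  now at ?Unit.?Str.?Int.!Bool.μX.…
@7 ?Unit  ✓  now at ?Str.?Int.!Bool.μX.…
@8 ?Str  ✓  now at ?Int.!Bool.μX.…
all 8 steps conform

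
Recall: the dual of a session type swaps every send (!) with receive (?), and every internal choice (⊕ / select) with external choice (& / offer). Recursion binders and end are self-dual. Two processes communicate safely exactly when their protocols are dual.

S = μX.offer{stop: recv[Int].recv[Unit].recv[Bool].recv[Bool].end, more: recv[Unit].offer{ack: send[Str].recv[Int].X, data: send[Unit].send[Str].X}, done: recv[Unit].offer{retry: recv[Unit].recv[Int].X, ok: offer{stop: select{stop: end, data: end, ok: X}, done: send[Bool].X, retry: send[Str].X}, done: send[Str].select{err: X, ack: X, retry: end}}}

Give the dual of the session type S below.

μX ↦ μX  (binder kept)
  offer{stop,more,done} ↦ select{stop,more,done}  (&→⊕)
    • stop:
      recv[Int] ↦ send[Int]
        recv[Unit] ↦ send[Unit]
          recv[Bool] ↦ send[Bool]
            recv[Bool] ↦ send[Bool]
              end ↦ end
    • more:
      recv[Unit] ↦ send[Unit]
        offer{ack,data} ↦ select{ack,data}  (&→⊕)
          • ack:
            send[Str] ↦ recv[Str]
              recv[Int] ↦ send[Int]
                X ↦ X
          • data:
            send[Unit] ↦ recv[Unit]
              send[Str] ↦ recv[Str]
                X ↦ X
    • done:
      recv[Unit] ↦ send[Unit]
        offer{retry,ok,done} ↦ select{retry,ok,done}  (&→⊕)
          • retry:
            recv[Unit] ↦ send[Unit]
              recv[Int] ↦ send[Int]
                X ↦ X
          • ok:
            offer{stop,done,retry} ↦ select{stop,done,retry}  (&→⊕)
              • stop:
                select{stop,data,ok} ↦ offer{stop,data,ok}  (internal→external)
                  • stop:
                    end ↦ end
                  • data:
                    end ↦ end
                  • ok:
                    X ↦ X
              • done:
                send[Bool] ↦ recv[Bool]
                  X ↦ X
              • retry:
                send[Str] ↦ recv[Str]
                  X ↦ X
          • done:
            send[Str] ↦ recv[Str]
              select{err,ack,retry} ↦ offer{err,ack,retry}  (internal→external)
                • err:
                  X ↦ X
                • ack:
                  X ↦ X
                • retry:
                  end ↦ end

μX.select{stop: send[Int].send[Unit].send[Bool].send[Bool].end, more: send[Unit].select{ack: recv[Str].send[Int].X, data: recv[Unit].recv[Str].X}, done: send[Unit].select{retry: send[Unit].send[Int].X, ok: select{stop: offer{stop: end, data: end, ok: X}, done: recv[Bool].X, retry: recv[Str].X}, done: recv[Str].offer{err: X, ack: X, retry: end}}}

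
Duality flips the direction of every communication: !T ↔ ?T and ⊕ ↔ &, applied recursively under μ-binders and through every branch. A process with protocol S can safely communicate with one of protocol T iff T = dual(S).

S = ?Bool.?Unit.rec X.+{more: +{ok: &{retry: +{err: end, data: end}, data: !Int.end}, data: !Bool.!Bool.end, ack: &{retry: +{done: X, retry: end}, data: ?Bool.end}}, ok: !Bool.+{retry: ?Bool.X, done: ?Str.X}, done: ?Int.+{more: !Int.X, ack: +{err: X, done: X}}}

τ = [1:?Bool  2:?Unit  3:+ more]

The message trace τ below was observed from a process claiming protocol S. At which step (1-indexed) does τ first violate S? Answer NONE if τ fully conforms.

NONE

step 1: ?Bool  ok  now at ?Unit.rec X.…
step 2: ?Unit  ok  now at rec X.…
step 3: + more  ok  now at +{ok: &{retry: +{err: end, data: end}, data: !Int.end}, data: !Bool.!Bool.end, ack: &{retry: +{done: rec X.…, retry: end}, data: ?Bool.end}}
trace exhausted — no violation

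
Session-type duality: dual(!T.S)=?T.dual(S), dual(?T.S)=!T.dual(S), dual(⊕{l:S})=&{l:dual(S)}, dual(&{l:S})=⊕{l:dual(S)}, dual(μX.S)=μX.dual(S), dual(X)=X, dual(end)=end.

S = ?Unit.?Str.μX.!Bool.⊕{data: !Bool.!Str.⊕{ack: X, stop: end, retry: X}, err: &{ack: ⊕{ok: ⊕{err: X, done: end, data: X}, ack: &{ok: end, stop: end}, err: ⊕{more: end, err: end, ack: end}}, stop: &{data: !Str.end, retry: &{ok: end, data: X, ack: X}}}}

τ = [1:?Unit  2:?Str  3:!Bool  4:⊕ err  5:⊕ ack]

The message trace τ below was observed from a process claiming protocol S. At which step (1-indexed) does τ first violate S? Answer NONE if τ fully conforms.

[1] ?Unit  ok  now at ?Str.μX.…
[2] ?Str  ok  now at μX.…
[3] !Bool  ok  now at ⊕{data: !Bool.!Str.⊕{ack: μX.…, stop: end, retry: μX.…}, err: &{ack: ⊕{ok: ⊕{err: μX.…, done: end, data: μX.…}, ack: &{ok: end, stop: end}, err: ⊕{more: end, err: end, ack: end}}, stop: &{data: !Str.end, retry: &{ok: end, data: μX.…, ack: μX.…}}}}
[4] ⊕ err  ok  now at &{ack: ⊕{ok: ⊕{err: μX.…, done: end, data: μX.…}, ack: &{ok: end, stop: end}, err: ⊕{more: end, err: end, ack: end}}, stop: &{data: !Str.end, retry: &{ok: end, data: μX.…, ack: μX.…}}}
[5] got ⊕ ack, protocol expects & ack or & stop  ✗

5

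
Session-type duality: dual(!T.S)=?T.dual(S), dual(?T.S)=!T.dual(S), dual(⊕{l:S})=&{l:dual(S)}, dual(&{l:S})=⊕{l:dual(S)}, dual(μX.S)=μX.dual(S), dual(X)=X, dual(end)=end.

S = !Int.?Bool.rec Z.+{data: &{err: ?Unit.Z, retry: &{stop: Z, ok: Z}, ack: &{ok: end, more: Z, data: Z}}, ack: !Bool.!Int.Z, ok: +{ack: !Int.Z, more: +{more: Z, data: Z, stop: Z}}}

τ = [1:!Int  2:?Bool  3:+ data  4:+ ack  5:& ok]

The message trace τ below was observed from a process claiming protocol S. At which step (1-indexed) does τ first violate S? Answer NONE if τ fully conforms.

4

[1] !Int  ok  state: ?Bool.rec Z.…
[2] ?Bool  ok  state: rec Z.…
[3] + data  ok  state: &{err: ?Unit.rec Z.…, retry: &{stop: rec Z.…, ok: rec Z.…}, ack: &{ok: end, more: rec Z.…, data: rec Z.…}}
[4] got + ack, protocol expects & err or & retry or & ack  ✗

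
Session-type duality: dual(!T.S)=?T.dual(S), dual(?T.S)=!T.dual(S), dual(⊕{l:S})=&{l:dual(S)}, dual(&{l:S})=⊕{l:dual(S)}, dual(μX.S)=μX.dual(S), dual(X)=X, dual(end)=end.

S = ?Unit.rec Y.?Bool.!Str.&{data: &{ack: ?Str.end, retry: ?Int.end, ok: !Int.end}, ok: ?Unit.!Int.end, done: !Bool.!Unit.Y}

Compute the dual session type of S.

?Unit ↦ !Unit
  rec Y ↦ rec Y  (rec unchanged)
    ?Bool ↦ !Bool
      !Str ↦ ?Str
        &{data,ok,done} ↦ +{data,ok,done}  (offer→select)
          • data:
            &{ack,retry,ok} ↦ +{ack,retry,ok}  (offer→select)
              • ack:
                ?Str ↦ !Str
                  dual(end) = end
              • retry:
                ?Int ↦ !Int
                  dual(end) = end
              • ok:
                !Int ↦ ?Int
                  dual(end) = end
          • ok:
            ?Unit ↦ !Unit
              !Int ↦ ?Int
                dual(end) = end
          • done:
            !Bool ↦ ?Bool
              !Unit ↦ ?Unit
                dual(Y) = Y

!Unit.rec Y.!Bool.?Str.+{data: +{ack: !Str.end, retry: !Int.end, ok: ?Int.end}, ok: !Unit.?Int.end, done: ?Bool.?Unit.Y}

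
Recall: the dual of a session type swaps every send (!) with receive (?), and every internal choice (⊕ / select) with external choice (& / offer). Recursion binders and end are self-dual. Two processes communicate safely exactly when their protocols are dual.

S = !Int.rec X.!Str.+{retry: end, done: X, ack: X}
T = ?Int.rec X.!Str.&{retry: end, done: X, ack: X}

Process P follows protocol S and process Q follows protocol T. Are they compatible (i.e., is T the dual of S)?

!Int ‖ ?Int  ok
  rec X ‖ rec X  ok (μ self-dual)
    !Str ‖ !Str  ✗ same direction on both sides — not dual

NO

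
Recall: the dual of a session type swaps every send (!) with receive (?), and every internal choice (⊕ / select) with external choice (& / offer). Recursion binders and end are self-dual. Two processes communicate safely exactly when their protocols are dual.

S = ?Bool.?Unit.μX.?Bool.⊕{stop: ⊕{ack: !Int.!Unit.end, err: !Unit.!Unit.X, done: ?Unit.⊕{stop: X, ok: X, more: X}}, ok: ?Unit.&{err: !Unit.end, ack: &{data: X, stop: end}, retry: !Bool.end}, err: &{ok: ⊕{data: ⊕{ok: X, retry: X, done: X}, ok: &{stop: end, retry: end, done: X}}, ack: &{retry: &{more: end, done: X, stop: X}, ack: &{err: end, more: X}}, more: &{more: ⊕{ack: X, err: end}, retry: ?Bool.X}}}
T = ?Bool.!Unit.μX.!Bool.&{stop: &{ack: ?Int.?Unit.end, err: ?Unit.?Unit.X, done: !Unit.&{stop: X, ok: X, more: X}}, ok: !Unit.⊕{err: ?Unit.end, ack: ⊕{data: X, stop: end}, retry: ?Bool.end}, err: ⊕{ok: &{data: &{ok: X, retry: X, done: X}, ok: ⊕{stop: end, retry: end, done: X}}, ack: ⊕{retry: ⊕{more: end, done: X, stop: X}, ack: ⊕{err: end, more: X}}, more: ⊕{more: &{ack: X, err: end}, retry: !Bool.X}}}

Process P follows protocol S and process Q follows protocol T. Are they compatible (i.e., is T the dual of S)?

?Bool | ?Bool  ✗ same direction on both sides — not dual

NO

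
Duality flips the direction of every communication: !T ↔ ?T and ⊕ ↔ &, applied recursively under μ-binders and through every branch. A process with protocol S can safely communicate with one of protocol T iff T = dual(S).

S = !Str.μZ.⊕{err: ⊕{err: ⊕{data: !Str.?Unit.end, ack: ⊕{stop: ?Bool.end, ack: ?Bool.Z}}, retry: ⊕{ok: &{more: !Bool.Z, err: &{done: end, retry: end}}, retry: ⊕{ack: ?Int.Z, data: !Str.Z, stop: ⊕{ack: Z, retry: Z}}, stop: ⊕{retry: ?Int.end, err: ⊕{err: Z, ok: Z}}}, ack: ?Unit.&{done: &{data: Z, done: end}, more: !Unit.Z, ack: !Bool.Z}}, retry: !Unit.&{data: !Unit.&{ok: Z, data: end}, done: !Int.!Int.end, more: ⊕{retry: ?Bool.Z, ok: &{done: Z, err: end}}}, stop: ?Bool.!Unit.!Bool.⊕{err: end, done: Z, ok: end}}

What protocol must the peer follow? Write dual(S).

?Str.μZ.&{err: &{err: &{data: ?Str.!Unit.end, ack: &{stop: !Bool.end, ack: !Bool.Z}}, retry: &{ok: ⊕{more: ?Bool.Z, err: ⊕{done: end, retry: end}}, retry: &{ack: !Int.Z, data: ?Str.Z, stop: &{ack: Z, retry: Z}}, stop: &{retry: !Int.end, err: &{err: Z, ok: Z}}}, ack: !Unit.⊕{done: ⊕{data: Z, done: end}, more: ?Unit.Z, ack: ?Bool.Z}}, retry: ?Unit.⊕{data: ?Unit.⊕{ok: Z, data: end}, done: ?Int.?Int.end, more: &{retry: !Bool.Z, ok: ⊕{done: Z, err: end}}}, stop: !Bool.?Unit.?Bool.&{err: end, done: Z, ok: end}}

!Str → ?Str
  μZ → μZ  (rec unchanged)
    ⊕{err,retry,stop} → &{err,retry,stop}  (internal→external)
      case err:
        ⊕{err,retry,ack} → &{err,retry,ack}  (internal→external)
          case err:
            ⊕{data,ack} → &{data,ack}  (internal→external)
              case data:
                !Str → ?Str
                  ?Unit → !Unit
                    end ↦ end
              case ack:
                ⊕{stop,ack} → &{stop,ack}  (internal→external)
                  case stop:
                    ?Bool → !Bool
                      end ↦ end
                  case ack:
                    ?Bool → !Bool
                      Z ↦ Z
          case retry:
            ⊕{ok,retry,stop} → &{ok,retry,stop}  (internal→external)
              case ok:
                &{more,err} → ⊕{more,err}  (&→⊕)
                  case more:
                    !Bool → ?Bool
                      Z ↦ Z
                  case err:
                    &{done,retry} → ⊕{done,retry}  (&→⊕)
                      case done:
                        end ↦ end
                      case retry:
                        end ↦ end
              case retry:
                ⊕{ack,data,stop} → &{ack,data,stop}  (internal→external)
                  case ack:
                    ?Int → !Int
                      Z ↦ Z
                  case data:
                    !Str → ?Str
                      Z ↦ Z
                  case stop:
                    ⊕{ack,retry} → &{ack,retry}  (internal→external)
                      case ack:
                        Z ↦ Z
                      case retry:
                        Z ↦ Z
              case stop:
                ⊕{retry,err} → &{retry,err}  (internal→external)
                  case retry:
                    ?Int → !Int
                      end ↦ end
                  case err:
                    ⊕{err,ok} → &{err,ok}  (internal→external)
                      case err:
                        Z ↦ Z
                      case ok:
                        Z ↦ Z
          case ack:
            ?Unit → !Unit
              &{done,more,ack} → ⊕{done,more,ack}  (&→⊕)
                case done:
                  &{data,done} → ⊕{data,done}  (&→⊕)
                    case data:
                      Z ↦ Z
                    case done:
                      end ↦ end
                case more:
                  !Unit → ?Unit
                    Z ↦ Z
                case ack:
                  !Bool → ?Bool
                    Z ↦ Z
      case retry:
        !Unit → ?Unit
          &{data,done,more} → ⊕{data,done,more}  (&→⊕)
            case data:
              !Unit → ?Unit
                &{ok,data} → ⊕{ok,data}  (&→⊕)
                  case ok:
                    Z ↦ Z
                  case data:
                    end ↦ end
            case done:
              !Int → ?Int
                !Int → ?Int
                  end ↦ end
            case more:
              ⊕{retry,ok} → &{retry,ok}  (internal→external)
                case retry:
                  ?Bool → !Bool
                    Z ↦ Z
                case ok:
                  &{done,err} → ⊕{done,err}  (&→⊕)
                    case done:
                      Z ↦ Z
                    case err:
                      end ↦ end
      case stop:
        ?Bool → !Bool
          !Unit → ?Unit
            !Bool → ?Bool
              ⊕{err,done,ok} → &{err,done,ok}  (internal→external)
                case err:
                  end ↦ end
                case done:
                  Z ↦ Z
                case ok:
                  end ↦ end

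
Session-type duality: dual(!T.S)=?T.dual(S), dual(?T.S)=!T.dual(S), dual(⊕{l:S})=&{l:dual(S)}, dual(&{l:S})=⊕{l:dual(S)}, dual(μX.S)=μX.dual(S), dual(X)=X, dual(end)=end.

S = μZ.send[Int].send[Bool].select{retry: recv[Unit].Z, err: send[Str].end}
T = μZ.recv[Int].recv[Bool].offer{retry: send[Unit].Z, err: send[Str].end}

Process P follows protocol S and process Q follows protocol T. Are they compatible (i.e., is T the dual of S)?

NO

μZ vs μZ  ok (μ self-dual)
  send[Int] vs recv[Int]  ok
    send[Bool] vs recv[Bool]  ok
      select{retry,err} vs offer{retry,err}  ok labels match
        [retry]
          recv[Unit] vs send[Unit]  ok
            Z vs Z  ok
        [err]
          send[Str] vs send[Str]  ✗ same direction on both sides — not dual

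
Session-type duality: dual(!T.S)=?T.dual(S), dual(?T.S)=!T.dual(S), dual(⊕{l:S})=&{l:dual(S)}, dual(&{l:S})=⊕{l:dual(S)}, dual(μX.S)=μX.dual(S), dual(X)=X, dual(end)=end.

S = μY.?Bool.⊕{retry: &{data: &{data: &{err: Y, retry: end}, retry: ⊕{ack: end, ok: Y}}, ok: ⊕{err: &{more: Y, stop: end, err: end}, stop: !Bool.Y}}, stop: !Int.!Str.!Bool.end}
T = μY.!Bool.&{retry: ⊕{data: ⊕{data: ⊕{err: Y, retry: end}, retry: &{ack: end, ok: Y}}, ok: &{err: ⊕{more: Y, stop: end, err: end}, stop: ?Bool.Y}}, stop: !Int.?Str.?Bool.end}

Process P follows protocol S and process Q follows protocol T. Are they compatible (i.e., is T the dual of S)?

NO

μY | μY  ✓ (rec unchanged)
  ?Bool | !Bool  ✓
    ⊕{retry,stop} | &{retry,stop}  ✓ same labels
      [retry]
        &{data,ok} | ⊕{data,ok}  ✓ same labels
          [data]
            &{data,retry} | ⊕{data,retry}  ✓ same labels
              [data]
                &{err,retry} | ⊕{err,retry}  ✓ same labels
                  [err]
                    Y | Y  ✓
                  [retry]
                    end | end  ✓
              [retry]
                ⊕{ack,ok} | &{ack,ok}  ✓ same labels
                  [ack]
                    end | end  ✓
                  [ok]
                    Y | Y  ✓
          [ok]
            ⊕{err,stop} | &{err,stop}  ✓ same labels
              [err]
                &{more,stop,err} | ⊕{more,stop,err}  ✓ same labels
                  [more]
                    Y | Y  ✓
                  [stop]
                    end | end  ✓
                  [err]
                    end | end  ✓
              [stop]
                !Bool | ?Bool  ✓
                  Y | Y  ✓
      [stop]
        !Int | !Int  ✗ same direction on both sides — not dual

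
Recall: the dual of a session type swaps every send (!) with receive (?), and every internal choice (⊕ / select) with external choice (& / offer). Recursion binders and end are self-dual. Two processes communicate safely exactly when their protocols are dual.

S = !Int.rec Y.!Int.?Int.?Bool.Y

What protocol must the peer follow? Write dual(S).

?Int.rec Y.?Int.!Int.!Bool.Y

!Int = ?Int
  rec Y = rec Y  (rec unchanged)
    !Int = ?Int
      ?Int = !Int
        ?Bool = !Bool
          Y ↦ Y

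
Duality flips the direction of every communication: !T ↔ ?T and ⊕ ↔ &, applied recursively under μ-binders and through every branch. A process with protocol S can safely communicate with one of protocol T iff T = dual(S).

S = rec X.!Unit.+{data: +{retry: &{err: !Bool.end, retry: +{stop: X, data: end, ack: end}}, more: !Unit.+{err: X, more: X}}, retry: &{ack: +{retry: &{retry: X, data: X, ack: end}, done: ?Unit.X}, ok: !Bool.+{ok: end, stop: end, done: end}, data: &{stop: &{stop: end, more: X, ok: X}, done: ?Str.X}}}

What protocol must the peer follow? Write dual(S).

rec X ↦ rec X  (binder kept)
  !Unit ↦ ?Unit
    +{data,retry} ↦ &{data,retry}  (select→offer)
      • data:
        +{retry,more} ↦ &{retry,more}  (select→offer)
          • retry:
            &{err,retry} ↦ +{err,retry}  (offer→select)
              • err:
                !Bool ↦ ?Bool
                  end self-dual
              • retry:
                +{stop,data,ack} ↦ &{stop,data,ack}  (select→offer)
                  • stop:
                    X self-dual
                  • data:
                    end self-dual
                  • ack:
                    end self-dual
          • more:
            !Unit ↦ ?Unit
              +{err,more} ↦ &{err,more}  (select→offer)
                • err:
                  X self-dual
                • more:
                  X self-dual
      • retry:
        &{ack,ok,data} ↦ +{ack,ok,data}  (offer→select)
          • ack:
            +{retry,done} ↦ &{retry,done}  (select→offer)
              • retry:
                &{retry,data,ack} ↦ +{retry,data,ack}  (offer→select)
                  • retry:
                    X self-dual
                  • data:
                    X self-dual
                  • ack:
                    end self-dual
              • done:
                ?Unit ↦ !Unit
                  X self-dual
          • ok:
            !Bool ↦ ?Bool
              +{ok,stop,done} ↦ &{ok,stop,done}  (select→offer)
                • ok:
                  end self-dual
                • stop:
                  end self-dual
                • done:
                  end self-dual
          • data:
            &{stop,done} ↦ +{stop,done}  (offer→select)
              • stop:
                &{stop,more,ok} ↦ +{stop,more,ok}  (offer→select)
                  • stop:
                    end self-dual
                  • more:
                    X self-dual
                  • ok:
                    X self-dual
              • done:
                ?Str ↦ !Str
                  X self-dual

rec X.?Unit.&{data: &{retry: +{err: ?Bool.end, retry: &{stop: X, data: end, ack: end}}, more: ?Unit.&{err: X, more: X}}, retry: +{ack: &{retry: +{retry: X, data: X, ack: end}, done: !Unit.X}, ok: ?Bool.&{ok: end, stop: end, done: end}, data: +{stop: +{stop: end, more: X, ok: X}, done: !Str.X}}}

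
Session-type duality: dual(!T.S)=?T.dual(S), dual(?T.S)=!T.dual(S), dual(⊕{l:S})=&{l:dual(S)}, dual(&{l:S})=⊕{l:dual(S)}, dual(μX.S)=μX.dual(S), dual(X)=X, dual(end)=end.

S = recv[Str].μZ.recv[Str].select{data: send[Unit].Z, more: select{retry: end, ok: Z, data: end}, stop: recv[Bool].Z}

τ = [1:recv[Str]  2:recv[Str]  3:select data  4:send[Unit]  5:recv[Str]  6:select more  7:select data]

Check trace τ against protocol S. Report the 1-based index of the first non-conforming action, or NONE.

step 1: recv[Str]  match  cont: μZ.…
step 2: recv[Str]  match  cont: select{data: send[Unit].μZ.…, more: select{retry: end, ok: μZ.…, data: end}, stop: recv[Bool].μZ.…}
step 3: select data  match  cont: send[Unit].μZ.…
step 4: send[Unit]  match  cont: μZ.…
step 5: recv[Str]  match  cont: select{data: send[Unit].μZ.…, more: select{retry: end, ok: μZ.…, data: end}, stop: recv[Bool].μZ.…}
step 6: select more  match  cont: select{retry: end, ok: μZ.…, data: end}
step 7: select data  match  cont: end
τ conforms to S (length 7)

NONE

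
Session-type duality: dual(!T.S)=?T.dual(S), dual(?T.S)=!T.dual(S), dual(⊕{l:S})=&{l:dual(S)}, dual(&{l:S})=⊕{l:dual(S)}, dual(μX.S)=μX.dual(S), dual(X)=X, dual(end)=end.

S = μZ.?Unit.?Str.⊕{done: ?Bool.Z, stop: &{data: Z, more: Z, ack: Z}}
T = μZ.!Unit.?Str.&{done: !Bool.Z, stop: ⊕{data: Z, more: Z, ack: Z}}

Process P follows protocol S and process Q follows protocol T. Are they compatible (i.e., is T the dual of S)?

μZ | μZ  ✓ (binder kept)
  ?Unit | !Unit  ✓
    ?Str | ?Str  ✗ same direction on both sides — not dual

NO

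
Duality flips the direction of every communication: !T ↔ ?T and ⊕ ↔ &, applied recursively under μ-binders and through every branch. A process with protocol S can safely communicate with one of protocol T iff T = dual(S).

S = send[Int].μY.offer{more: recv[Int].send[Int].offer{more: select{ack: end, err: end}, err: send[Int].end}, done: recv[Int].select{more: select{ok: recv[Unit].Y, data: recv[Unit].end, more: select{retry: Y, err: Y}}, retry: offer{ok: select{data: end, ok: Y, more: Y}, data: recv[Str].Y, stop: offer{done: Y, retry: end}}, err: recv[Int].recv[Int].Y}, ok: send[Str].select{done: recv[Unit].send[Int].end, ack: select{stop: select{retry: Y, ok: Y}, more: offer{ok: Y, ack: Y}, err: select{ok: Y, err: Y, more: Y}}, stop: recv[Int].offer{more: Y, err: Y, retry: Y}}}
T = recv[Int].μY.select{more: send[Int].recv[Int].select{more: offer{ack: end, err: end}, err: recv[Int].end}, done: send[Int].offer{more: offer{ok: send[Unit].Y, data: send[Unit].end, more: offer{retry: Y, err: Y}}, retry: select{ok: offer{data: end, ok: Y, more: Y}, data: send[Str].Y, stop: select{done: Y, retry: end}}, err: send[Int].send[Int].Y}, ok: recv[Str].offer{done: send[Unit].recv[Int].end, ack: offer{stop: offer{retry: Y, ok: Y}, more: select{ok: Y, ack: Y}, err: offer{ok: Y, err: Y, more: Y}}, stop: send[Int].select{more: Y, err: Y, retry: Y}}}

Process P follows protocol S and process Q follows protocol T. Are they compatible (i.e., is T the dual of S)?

send[Int] | recv[Int]  ok
  μY | μY  ok (rec unchanged)
    offer{more,done,ok} | select{more,done,ok}  ok label sets agree
      [more]
        recv[Int] | send[Int]  ok
          send[Int] | recv[Int]  ok
            offer{more,err} | select{more,err}  ok label sets agree
              [more]
                select{ack,err} | offer{ack,err}  ok label sets agree
                  [ack]
                    end | end  ok
                  [err]
                    end | end  ok
              [err]
                send[Int] | recv[Int]  ok
                  end | end  ok
      [done]
        recv[Int] | send[Int]  ok
          select{more,retry,err} | offer{more,retry,err}  ok label sets agree
            [more]
              select{ok,data,more} | offer{ok,data,more}  ok label sets agree
                [ok]
                  recv[Unit] | send[Unit]  ok
                    Y | Y  ok
                [data]
                  recv[Unit] | send[Unit]  ok
                    end | end  ok
                [more]
                  select{retry,err} | offer{retry,err}  ok label sets agree
                    [retry]
                      Y | Y  ok
                    [err]
                      Y | Y  ok
            [retry]
              offer{ok,data,stop} | select{ok,data,stop}  ok label sets agree
                [ok]
                  select{data,ok,more} | offer{data,ok,more}  ok label sets agree
                    [data]
                      end | end  ok
                    [ok]
                      Y | Y  ok
                    [more]
                      Y | Y  ok
                [data]
                  recv[Str] | send[Str]  ok
                    Y | Y  ok
                [stop]
                  offer{done,retry} | select{done,retry}  ok label sets agree
                    [done]
                      Y | Y  ok
                    [retry]
                      end | end  ok
            [err]
              recv[Int] | send[Int]  ok
                recv[Int] | send[Int]  ok
                  Y | Y  ok
      [ok]
        send[Str] | recv[Str]  ok
          select{done,ack,stop} | offer{done,ack,stop}  ok label sets agree
            [done]
              recv[Unit] | send[Unit]  ok
                send[Int] | recv[Int]  ok
                  end | end  ok
            [ack]
              select{stop,more,err} | offer{stop,more,err}  ok label sets agree
                [stop]
                  select{retry,ok} | offer{retry,ok}  ok label sets agree
                    [retry]
                      Y | Y  ok
                    [ok]
                      Y | Y  ok
                [more]
                  offer{ok,ack} | select{ok,ack}  ok label sets agree
                    [ok]
                      Y | Y  ok
                    [ack]
                      Y | Y  ok
                [err]
                  select{ok,err,more} | offer{ok,err,more}  ok label sets agree
                    [ok]
                      Y | Y  ok
                    [err]
                      Y | Y  ok
                    [more]
                      Y | Y  ok
            [stop]
              recv[Int] | send[Int]  ok
                offer{more,err,retry} | select{more,err,retry}  ok label sets agree
                  [more]
                    Y | Y  ok
                  [err]
                    Y | Y  ok
                  [retry]
                    Y | Y  ok

YES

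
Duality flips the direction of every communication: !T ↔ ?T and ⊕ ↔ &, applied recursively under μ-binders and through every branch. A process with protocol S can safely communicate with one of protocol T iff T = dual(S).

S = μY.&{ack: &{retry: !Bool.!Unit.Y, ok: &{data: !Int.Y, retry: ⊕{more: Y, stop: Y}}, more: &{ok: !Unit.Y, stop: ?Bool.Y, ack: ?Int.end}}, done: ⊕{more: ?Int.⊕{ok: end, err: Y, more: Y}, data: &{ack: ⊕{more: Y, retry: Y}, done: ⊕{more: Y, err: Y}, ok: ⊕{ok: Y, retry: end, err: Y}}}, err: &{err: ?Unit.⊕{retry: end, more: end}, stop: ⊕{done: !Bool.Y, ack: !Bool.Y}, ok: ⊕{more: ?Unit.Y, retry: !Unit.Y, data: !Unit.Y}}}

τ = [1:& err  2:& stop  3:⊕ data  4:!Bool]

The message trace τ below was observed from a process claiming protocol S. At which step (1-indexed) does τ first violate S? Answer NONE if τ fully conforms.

3

[1] & err  ✓  residual = &{err: ?Unit.⊕{retry: end, more: end}, stop: ⊕{done: !Bool.μY.…, ack: !Bool.μY.…}, ok: ⊕{more: ?Unit.μY.…, retry: !Unit.μY.…, data: !Unit.μY.…}}
[2] & stop  ✓  residual = ⊕{done: !Bool.μY.…, ack: !Bool.μY.…}
[3] got ⊕ data, protocol expects ⊕ done or ⊕ ack  ✗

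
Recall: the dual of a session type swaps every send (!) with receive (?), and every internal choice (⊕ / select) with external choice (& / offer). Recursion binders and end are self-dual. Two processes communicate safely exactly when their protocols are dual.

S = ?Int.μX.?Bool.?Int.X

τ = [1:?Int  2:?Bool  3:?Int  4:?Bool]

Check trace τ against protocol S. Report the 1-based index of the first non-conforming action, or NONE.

NONE

[1] ?Int  match  state: μX.…
[2] ?Bool  match  state: ?Int.μX.…
[3] ?Int  match  state: μX.…
[4] ?Bool  match  state: ?Int.μX.…
trace exhausted — no violation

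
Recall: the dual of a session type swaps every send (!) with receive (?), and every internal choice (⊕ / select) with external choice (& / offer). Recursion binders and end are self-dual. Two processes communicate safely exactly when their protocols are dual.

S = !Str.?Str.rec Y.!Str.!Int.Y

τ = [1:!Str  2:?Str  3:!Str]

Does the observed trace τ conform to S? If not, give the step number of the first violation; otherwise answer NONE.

@1 !Str  match  now at ?Str.rec Y.…
@2 ?Str  match  now at rec Y.…
@3 !Str  match  now at !Int.rec Y.…
trace exhausted — no violation

NONE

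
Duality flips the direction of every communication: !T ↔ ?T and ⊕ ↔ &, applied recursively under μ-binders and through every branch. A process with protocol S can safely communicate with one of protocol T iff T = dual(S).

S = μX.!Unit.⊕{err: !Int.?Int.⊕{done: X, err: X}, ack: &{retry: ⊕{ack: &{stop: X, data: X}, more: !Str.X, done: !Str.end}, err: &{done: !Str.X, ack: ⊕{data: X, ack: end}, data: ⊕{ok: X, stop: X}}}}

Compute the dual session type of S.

μX = μX  (binder kept)
  !Unit = ?Unit
    ⊕{err,ack} = &{err,ack}  (select→offer)
      case err:
        !Int = ?Int
          ?Int = !Int
            ⊕{done,err} = &{done,err}  (select→offer)
              case done:
                X self-dual
              case err:
                X self-dual
      case ack:
        &{retry,err} = ⊕{retry,err}  (offer→select)
          case retry:
            ⊕{ack,more,done} = &{ack,more,done}  (select→offer)
              case ack:
                &{stop,data} = ⊕{stop,data}  (offer→select)
                  case stop:
                    X self-dual
                  case data:
                    X self-dual
              case more:
                !Str = ?Str
                  X self-dual
              case done:
                !Str = ?Str
                  end self-dual
          case err:
            &{done,ack,data} = ⊕{done,ack,data}  (offer→select)
              case done:
                !Str = ?Str
                  X self-dual
              case ack:
                ⊕{data,ack} = &{data,ack}  (select→offer)
                  case data:
                    X self-dual
                  case ack:
                    end self-dual
              case data:
                ⊕{ok,stop} = &{ok,stop}  (select→offer)
                  case ok:
                    X self-dual
                  case stop:
                    X self-dual

μX.?Unit.&{err: ?Int.!Int.&{done: X, err: X}, ack: ⊕{retry: &{ack: ⊕{stop: X, data: X}, more: ?Str.X, done: ?Str.end}, err: ⊕{done: ?Str.X, ack: &{data: X, ack: end}, data: &{ok: X, stop: X}}}}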